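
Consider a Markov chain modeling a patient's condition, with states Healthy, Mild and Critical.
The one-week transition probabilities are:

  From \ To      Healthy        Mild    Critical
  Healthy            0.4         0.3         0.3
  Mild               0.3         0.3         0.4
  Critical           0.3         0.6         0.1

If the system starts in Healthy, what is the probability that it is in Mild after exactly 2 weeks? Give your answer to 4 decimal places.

Sum over the intermediate state after 1 week:
P = P(Healthy→Healthy)·P(Healthy→Mild) + P(Healthy→Mild)·P(Mild→Mild) + P(Healthy→Critical)·P(Critical→Mild)
  = 0.4×0.3 + 0.3×0.3 + 0.3×0.6
  = 0.1200 + 0.0900 + 0.1800 = 0.3900

0.3900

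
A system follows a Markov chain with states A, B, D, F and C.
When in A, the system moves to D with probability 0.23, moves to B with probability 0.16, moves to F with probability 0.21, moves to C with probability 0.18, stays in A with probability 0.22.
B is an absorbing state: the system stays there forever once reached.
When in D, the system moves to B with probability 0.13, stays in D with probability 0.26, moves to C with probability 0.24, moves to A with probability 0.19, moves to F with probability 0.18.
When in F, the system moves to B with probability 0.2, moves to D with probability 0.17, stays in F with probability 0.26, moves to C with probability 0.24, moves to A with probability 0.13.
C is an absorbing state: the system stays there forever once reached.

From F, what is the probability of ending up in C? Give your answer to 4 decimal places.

Let h(s) be the probability of absorption at C starting from transient state s. Then h(C) = 1 and h(B) = 0. By first-step analysis:
h(A) = 0.22·h(A) + 0.16·0 + 0.23·h(D) + 0.21·h(F) + 0.18·1
h(D) = 0.19·h(A) + 0.13·0 + 0.26·h(D) + 0.18·h(F) + 0.24·1
h(F) = 0.13·h(A) + 0.2·0 + 0.17·h(D) + 0.26·h(F) + 0.24·1
Solving: h(A) = 0.5603, h(D) = 0.6048, h(F) = 0.5617.
Starting from F, the probability is 0.5617.

0.5617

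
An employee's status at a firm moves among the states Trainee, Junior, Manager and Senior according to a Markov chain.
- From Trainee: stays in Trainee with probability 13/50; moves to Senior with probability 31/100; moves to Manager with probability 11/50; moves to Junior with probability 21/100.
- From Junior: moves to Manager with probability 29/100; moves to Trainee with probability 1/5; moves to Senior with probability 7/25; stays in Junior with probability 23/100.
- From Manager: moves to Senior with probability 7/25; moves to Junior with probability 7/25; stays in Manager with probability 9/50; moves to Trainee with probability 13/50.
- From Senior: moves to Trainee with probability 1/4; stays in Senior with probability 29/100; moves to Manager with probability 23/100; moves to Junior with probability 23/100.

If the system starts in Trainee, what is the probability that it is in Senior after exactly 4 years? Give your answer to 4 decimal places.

0.2902

Propagate the distribution vector 4 years from Trainee.
After 0 years: (1.0000, 0.0000, 0.0000, 0.0000)
After 1 year: (0.2600, 0.2100, 0.2200, 0.3100)
After 2 years: (0.2443, 0.2358, 0.2290, 0.2909)
After 3 years: (0.2429, 0.2366, 0.2303, 0.2902)
After 4 years: (0.2429, 0.2367, 0.2303, 0.2902)
P(in Senior after 4 years) = 0.2902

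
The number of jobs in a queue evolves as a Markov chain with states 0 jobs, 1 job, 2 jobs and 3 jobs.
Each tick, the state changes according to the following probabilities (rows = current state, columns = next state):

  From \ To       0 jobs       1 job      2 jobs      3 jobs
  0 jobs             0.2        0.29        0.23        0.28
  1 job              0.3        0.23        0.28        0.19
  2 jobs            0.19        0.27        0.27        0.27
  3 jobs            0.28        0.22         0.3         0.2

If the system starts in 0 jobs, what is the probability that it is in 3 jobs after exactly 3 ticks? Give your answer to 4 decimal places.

Propagate the distribution vector 3 ticks from 0 jobs.
After 0 ticks: (1.0000, 0.0000, 0.0000, 0.0000)
After 1 tick: (0.2000, 0.2900, 0.2300, 0.2800)
After 2 ticks: (0.2491, 0.2484, 0.2733, 0.2292)
After 3 ticks: (0.2404, 0.2536, 0.2694, 0.2366)
P(in 3 jobs after 3 ticks) = 0.2366

0.2366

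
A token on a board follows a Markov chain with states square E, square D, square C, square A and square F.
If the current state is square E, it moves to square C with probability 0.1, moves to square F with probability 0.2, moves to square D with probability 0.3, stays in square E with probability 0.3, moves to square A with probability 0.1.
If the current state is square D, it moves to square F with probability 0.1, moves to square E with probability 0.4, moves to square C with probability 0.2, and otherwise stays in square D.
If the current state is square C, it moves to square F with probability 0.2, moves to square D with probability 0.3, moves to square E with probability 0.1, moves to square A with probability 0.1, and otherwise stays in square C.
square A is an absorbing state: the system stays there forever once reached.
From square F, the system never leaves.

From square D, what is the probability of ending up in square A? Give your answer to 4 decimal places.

Let h(s) be the probability of absorption at square A starting from transient state s. Then h(square A) = 1 and h(square F) = 0. By first-step analysis:
h(square E) = 0.3·h(square E) + 0.3·h(square D) + 0.1·h(square C) + 0.1·1 + 0.2·0
h(square D) = 0.4·h(square E) + 0.3·h(square D) + 0.2·h(square C) + 0.1·0
h(square C) = 0.1·h(square E) + 0.3·h(square D) + 0.3·h(square C) + 0.1·1 + 0.2·0
Solving: h(square E) = 0.2917, h(square D) = 0.2500, h(square C) = 0.2917.
Starting from square D, the probability is 0.2500.

0.2500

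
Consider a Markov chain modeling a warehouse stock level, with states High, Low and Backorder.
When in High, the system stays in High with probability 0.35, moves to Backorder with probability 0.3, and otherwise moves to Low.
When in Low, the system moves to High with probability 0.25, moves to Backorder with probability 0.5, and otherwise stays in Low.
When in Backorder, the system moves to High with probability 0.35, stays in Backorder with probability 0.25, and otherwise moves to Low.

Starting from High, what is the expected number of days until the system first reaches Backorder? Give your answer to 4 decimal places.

Let t(s) be the expected number of days to first reach Backorder from state s, with t(Backorder) = 0. Conditioning on the first day:
t(High) = 1 + 0.35·t(High) + 0.35·t(Low)
t(Low) = 1 + 0.25·t(High) + 0.25·t(Low)
Solving: t(High) = 2.7500, t(Low) = 2.2500.
Expected days from High to Backorder: 2.7500.

2.7500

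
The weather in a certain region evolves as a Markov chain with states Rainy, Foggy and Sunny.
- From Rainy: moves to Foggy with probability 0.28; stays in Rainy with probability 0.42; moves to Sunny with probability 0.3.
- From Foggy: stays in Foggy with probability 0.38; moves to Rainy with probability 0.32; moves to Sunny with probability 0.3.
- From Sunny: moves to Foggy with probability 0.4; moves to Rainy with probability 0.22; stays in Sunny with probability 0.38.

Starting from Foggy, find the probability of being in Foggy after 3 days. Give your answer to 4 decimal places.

Propagate the distribution vector 3 days from Foggy.
After 0 days: (0.0000, 1.0000, 0.0000)
After 1 day: (0.3200, 0.3800, 0.3000)
After 2 days: (0.3220, 0.3540, 0.3240)
After 3 days: (0.3198, 0.3543, 0.3259)
P(in Foggy after 3 days) = 0.3543

0.3543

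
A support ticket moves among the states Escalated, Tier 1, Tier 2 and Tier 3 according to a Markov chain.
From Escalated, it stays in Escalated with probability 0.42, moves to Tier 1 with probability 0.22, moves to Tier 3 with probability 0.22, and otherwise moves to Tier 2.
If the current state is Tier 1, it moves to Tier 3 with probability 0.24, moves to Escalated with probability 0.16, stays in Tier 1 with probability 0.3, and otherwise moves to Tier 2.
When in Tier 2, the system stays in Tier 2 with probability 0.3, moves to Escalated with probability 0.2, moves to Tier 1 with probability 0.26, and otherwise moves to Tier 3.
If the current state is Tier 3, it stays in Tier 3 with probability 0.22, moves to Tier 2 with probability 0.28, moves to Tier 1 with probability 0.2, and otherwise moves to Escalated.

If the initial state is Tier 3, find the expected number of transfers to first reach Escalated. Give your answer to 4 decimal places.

Let t(s) be the expected number of transfers to first reach Escalated from state s, with t(Escalated) = 0. Conditioning on the first transfer:
t(Tier 1) = 1 + 0.3·t(Tier 1) + 0.3·t(Tier 2) + 0.24·t(Tier 3)
t(Tier 2) = 1 + 0.26·t(Tier 1) + 0.3·t(Tier 2) + 0.24·t(Tier 3)
t(Tier 3) = 1 + 0.2·t(Tier 1) + 0.28·t(Tier 2) + 0.22·t(Tier 3)
Solving: t(Tier 1) = 4.8839, t(Tier 2) = 4.6886, t(Tier 3) = 4.2174.
Expected transfers from Tier 3 to Escalated: 4.2174.

4.2174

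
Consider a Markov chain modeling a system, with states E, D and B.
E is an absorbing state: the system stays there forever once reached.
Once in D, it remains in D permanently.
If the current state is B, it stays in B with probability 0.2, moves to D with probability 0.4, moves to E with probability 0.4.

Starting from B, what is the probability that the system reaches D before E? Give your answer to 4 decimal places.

0.5000

Let h(s) be the probability of absorption at D starting from transient state s. Then h(D) = 1 and h(E) = 0. By first-step analysis:
h(B) = 0.4·0 + 0.4·1 + 0.2·h(B)
Solving: h(B) = 0.5000.
Starting from B, the probability is 0.5000.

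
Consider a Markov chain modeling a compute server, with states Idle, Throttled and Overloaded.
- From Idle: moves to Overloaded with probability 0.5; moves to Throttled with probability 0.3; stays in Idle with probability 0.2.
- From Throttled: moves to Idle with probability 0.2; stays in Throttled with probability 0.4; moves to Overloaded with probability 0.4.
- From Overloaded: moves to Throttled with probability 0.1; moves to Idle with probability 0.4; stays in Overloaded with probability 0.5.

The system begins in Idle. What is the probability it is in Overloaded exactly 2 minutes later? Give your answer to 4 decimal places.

0.4700

Sum over the intermediate state after 1 minute:
P = P(Idle→Idle)·P(Idle→Overloaded) + P(Idle→Throttled)·P(Throttled→Overloaded) + P(Idle→Overloaded)·P(Overloaded→Overloaded)
  = 0.2×0.5 + 0.3×0.4 + 0.5×0.5
  = 0.1000 + 0.1200 + 0.2500 = 0.4700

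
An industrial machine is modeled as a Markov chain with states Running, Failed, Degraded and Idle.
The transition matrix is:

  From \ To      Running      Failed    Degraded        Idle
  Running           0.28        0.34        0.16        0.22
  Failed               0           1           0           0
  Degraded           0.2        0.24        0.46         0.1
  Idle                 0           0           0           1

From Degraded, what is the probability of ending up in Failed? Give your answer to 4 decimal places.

0.6749

Let h(s) be the probability of absorption at Failed starting from transient state s. Then h(Failed) = 1 and h(Idle) = 0. By first-step analysis:
h(Running) = 0.28·h(Running) + 0.34·1 + 0.16·h(Degraded) + 0.22·0
h(Degraded) = 0.2·h(Running) + 0.24·1 + 0.46·h(Degraded) + 0.1·0
Solving: h(Running) = 0.6222, h(Degraded) = 0.6749.
Starting from Degraded, the probability is 0.6749.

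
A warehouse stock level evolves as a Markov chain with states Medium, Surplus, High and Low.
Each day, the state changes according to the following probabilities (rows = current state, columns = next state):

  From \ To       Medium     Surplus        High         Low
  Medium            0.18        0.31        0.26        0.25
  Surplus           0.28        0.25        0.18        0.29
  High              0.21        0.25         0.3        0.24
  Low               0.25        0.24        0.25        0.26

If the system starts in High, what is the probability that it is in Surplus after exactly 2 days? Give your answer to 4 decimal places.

Propagate the distribution vector 2 days from High.
After 0 days: (0.0000, 0.0000, 1.0000, 0.0000)
After 1 day: (0.2100, 0.2500, 0.3000, 0.2400)
After 2 days: (0.2308, 0.2602, 0.2496, 0.2594)
P(in Surplus after 2 days) = 0.2602

0.2602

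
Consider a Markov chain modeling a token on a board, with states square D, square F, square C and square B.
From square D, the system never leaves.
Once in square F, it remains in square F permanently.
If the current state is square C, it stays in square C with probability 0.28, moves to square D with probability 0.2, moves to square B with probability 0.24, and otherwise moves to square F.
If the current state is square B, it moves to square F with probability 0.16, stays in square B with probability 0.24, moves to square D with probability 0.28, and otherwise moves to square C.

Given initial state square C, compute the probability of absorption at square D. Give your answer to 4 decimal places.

Let h(s) be the probability of absorption at square D starting from transient state s. Then h(square D) = 1 and h(square F) = 0. By first-step analysis:
h(square C) = 0.2·1 + 0.28·0 + 0.28·h(square C) + 0.24·h(square B)
h(square B) = 0.28·1 + 0.16·0 + 0.32·h(square C) + 0.24·h(square B)
Solving: h(square C) = 0.4660, h(square B) = 0.5646.
Starting from square C, the probability is 0.4660.

0.4660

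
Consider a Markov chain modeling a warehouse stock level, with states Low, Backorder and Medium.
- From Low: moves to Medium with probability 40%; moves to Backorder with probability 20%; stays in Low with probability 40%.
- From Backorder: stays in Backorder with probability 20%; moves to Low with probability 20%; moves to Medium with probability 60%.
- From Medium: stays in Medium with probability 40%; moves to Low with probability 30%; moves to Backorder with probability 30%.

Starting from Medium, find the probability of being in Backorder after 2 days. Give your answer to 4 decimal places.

0.2400

Sum over the intermediate state after 1 day:
P = P(Medium→Low)·P(Low→Backorder) + P(Medium→Backorder)·P(Backorder→Backorder) + P(Medium→Medium)·P(Medium→Backorder)
  = 0.3×0.2 + 0.3×0.2 + 0.4×0.3
  = 0.0600 + 0.0600 + 0.1200 = 0.2400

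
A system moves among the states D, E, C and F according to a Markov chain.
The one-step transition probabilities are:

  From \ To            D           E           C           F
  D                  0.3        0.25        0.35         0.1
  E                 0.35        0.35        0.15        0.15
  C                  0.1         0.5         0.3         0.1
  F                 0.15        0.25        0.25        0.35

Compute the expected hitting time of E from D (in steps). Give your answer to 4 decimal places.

Let t(s) be the expected number of steps to first reach E from state s, with t(E) = 0. Conditioning on the first step:
t(D) = 1 + 0.3·t(D) + 0.35·t(C) + 0.1·t(F)
t(C) = 1 + 0.1·t(D) + 0.3·t(C) + 0.1·t(F)
t(F) = 1 + 0.15·t(D) + 0.25·t(C) + 0.35·t(F)
Solving: t(D) = 3.0288, t(C) = 2.3077, t(F) = 3.1250.
Expected steps from D to E: 3.0288.

3.0288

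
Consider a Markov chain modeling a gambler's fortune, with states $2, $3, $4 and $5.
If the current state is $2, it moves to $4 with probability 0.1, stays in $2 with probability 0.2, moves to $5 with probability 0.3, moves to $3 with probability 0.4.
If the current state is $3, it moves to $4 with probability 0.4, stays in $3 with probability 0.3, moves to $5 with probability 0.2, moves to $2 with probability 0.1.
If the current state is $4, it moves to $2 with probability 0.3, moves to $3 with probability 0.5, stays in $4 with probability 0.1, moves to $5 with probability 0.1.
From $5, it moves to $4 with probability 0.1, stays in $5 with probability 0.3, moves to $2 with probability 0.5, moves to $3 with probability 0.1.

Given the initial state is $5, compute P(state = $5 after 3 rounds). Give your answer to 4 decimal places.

Propagate the distribution vector 3 rounds from $5.
After 0 rounds: (0.0000, 0.0000, 0.0000, 1.0000)
After 1 round: (0.5000, 0.1000, 0.1000, 0.3000)
After 2 rounds: (0.2900, 0.3100, 0.1300, 0.2700)
After 3 rounds: (0.2630, 0.3010, 0.1930, 0.2430)
P(in $5 after 3 rounds) = 0.2430

0.2430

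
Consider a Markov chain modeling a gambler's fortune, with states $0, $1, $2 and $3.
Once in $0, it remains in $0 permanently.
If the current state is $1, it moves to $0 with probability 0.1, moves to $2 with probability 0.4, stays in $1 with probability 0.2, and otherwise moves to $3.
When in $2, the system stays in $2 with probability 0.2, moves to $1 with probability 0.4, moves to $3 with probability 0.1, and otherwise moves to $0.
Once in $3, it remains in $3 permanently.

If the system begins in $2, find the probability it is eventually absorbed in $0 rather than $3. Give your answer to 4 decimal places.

0.5833

Let h(s) be the probability of absorption at $0 starting from transient state s. Then h($0) = 1 and h($3) = 0. By first-step analysis:
h($1) = 0.1·1 + 0.2·h($1) + 0.4·h($2) + 0.3·0
h($2) = 0.3·1 + 0.4·h($1) + 0.2·h($2) + 0.1·0
Solving: h($1) = 0.4167, h($2) = 0.5833.
Starting from $2, the probability is 0.5833.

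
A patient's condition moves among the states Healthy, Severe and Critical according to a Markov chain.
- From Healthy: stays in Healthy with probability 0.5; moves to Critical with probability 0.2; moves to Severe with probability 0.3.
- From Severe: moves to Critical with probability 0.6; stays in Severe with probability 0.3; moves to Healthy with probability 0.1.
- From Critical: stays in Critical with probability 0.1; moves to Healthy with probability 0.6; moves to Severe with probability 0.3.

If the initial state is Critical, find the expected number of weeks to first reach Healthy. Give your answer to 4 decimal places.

Let t(s) be the expected number of weeks to first reach Healthy from state s, with t(Healthy) = 0. Conditioning on the first week:
t(Severe) = 1 + 0.3·t(Severe) + 0.6·t(Critical)
t(Critical) = 1 + 0.3·t(Severe) + 0.1·t(Critical)
Solving: t(Severe) = 3.3333, t(Critical) = 2.2222.
Expected weeks from Critical to Healthy: 2.2222.

2.2222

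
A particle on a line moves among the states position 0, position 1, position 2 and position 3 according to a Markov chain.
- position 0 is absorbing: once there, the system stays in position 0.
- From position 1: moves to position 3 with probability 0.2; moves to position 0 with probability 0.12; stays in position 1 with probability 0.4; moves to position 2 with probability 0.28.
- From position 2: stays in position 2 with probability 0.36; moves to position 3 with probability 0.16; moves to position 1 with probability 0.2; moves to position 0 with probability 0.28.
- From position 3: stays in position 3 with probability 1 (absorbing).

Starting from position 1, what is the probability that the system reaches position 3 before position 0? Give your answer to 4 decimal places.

0.5268

Let h(s) be the probability of absorption at position 3 starting from transient state s. Then h(position 3) = 1 and h(position 0) = 0. By first-step analysis:
h(position 1) = 0.12·0 + 0.4·h(position 1) + 0.28·h(position 2) + 0.2·1
h(position 2) = 0.28·0 + 0.2·h(position 1) + 0.36·h(position 2) + 0.16·1
Solving: h(position 1) = 0.5268, h(position 2) = 0.4146.
Starting from position 1, the probability is 0.5268.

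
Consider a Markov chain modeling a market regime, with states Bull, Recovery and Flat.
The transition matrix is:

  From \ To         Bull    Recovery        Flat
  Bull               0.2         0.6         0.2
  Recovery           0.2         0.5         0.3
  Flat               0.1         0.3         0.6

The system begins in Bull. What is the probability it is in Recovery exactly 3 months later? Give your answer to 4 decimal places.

0.4500

Propagate the distribution vector 3 months from Bull.
After 0 months: (1.0000, 0.0000, 0.0000)
After 1 month: (0.2000, 0.6000, 0.2000)
After 2 months: (0.1800, 0.4800, 0.3400)
After 3 months: (0.1660, 0.4500, 0.3840)
P(in Recovery after 3 months) = 0.4500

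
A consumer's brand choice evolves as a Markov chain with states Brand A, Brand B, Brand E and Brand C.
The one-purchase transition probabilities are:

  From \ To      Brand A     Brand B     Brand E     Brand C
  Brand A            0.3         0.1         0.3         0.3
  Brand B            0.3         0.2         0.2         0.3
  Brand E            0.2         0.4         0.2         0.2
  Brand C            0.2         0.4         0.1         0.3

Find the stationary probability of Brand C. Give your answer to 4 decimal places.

0.2803

Let the stationary distribution be π with π = πP and π_1 + π_2 + π_3 + π_4 = 1.
π_1 = 0.3·π_1 + 0.3·π_2 + 0.2·π_3 + 0.2·π_4
π_2 = 0.1·π_1 + 0.2·π_2 + 0.4·π_3 + 0.4·π_4
π_3 = 0.3·π_1 + 0.2·π_2 + 0.2·π_3 + 0.1·π_4
Solving with the normalization constraint gives π = (0.2523, 0.2703, 0.1972, 0.2803).
So the stationary probability of Brand C is 0.2803.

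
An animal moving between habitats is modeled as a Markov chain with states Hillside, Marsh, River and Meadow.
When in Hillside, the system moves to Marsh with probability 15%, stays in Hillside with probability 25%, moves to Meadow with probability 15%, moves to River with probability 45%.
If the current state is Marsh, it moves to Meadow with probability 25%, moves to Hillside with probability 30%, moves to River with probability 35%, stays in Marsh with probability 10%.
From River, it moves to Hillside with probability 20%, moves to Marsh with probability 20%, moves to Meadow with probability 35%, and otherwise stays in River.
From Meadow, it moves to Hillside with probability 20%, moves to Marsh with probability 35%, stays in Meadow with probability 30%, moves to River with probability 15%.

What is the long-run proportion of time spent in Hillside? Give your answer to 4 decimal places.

Let the stationary distribution be π with π = πP and π_1 + π_2 + π_3 + π_4 = 1.
π_1 = 0.25·π_1 + 0.3·π_2 + 0.2·π_3 + 0.2·π_4
π_2 = 0.15·π_1 + 0.1·π_2 + 0.2·π_3 + 0.35·π_4
π_3 = 0.45·π_1 + 0.35·π_2 + 0.25·π_3 + 0.15·π_4
Solving with the normalization constraint gives π = (0.2324, 0.2080, 0.2904, 0.2693).
So the stationary probability of Hillside is 0.2324.

0.2324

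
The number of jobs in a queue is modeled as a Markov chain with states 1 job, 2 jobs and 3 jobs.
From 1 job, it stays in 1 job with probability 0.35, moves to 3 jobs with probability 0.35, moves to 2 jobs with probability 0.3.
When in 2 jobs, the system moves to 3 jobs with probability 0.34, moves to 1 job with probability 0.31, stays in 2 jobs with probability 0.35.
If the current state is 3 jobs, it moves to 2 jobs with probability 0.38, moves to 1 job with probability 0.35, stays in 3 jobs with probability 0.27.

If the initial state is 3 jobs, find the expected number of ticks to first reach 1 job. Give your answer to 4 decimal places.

2.9829

Let t(s) be the expected number of ticks to first reach 1 job from state s, with t(1 job) = 0. Conditioning on the first tick:
t(2 jobs) = 1 + 0.35·t(2 jobs) + 0.34·t(3 jobs)
t(3 jobs) = 1 + 0.38·t(2 jobs) + 0.27·t(3 jobs)
Solving: t(2 jobs) = 3.0988, t(3 jobs) = 2.9829.
Expected ticks from 3 jobs to 1 job: 2.9829.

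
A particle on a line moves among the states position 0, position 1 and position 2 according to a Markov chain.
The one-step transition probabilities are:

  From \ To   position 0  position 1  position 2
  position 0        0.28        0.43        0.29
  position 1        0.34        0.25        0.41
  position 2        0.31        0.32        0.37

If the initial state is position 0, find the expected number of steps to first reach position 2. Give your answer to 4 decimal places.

2.9964

Let t(s) be the expected number of steps to first reach position 2 from state s, with t(position 2) = 0. Conditioning on the first step:
t(position 0) = 1 + 0.28·t(position 0) + 0.43·t(position 1)
t(position 1) = 1 + 0.34·t(position 0) + 0.25·t(position 1)
Solving: t(position 0) = 2.9964, t(position 1) = 2.6917.
Expected steps from position 0 to position 2: 2.9964.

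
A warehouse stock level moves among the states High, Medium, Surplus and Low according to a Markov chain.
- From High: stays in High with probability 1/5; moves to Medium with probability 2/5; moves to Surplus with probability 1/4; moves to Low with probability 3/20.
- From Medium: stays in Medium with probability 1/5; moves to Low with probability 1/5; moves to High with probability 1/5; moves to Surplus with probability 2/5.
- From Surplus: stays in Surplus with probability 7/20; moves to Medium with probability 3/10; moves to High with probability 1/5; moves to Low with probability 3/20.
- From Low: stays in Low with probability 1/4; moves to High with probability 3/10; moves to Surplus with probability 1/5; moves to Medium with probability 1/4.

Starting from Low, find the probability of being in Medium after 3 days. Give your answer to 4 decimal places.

0.2839

Propagate the distribution vector 3 days from Low.
After 0 days: (0.0000, 0.0000, 0.0000, 1.0000)
After 1 day: (0.3000, 0.2500, 0.2000, 0.2500)
After 2 days: (0.2250, 0.2925, 0.2950, 0.1875)
After 3 days: (0.2188, 0.2839, 0.3140, 0.1834)
P(in Medium after 3 days) = 0.2839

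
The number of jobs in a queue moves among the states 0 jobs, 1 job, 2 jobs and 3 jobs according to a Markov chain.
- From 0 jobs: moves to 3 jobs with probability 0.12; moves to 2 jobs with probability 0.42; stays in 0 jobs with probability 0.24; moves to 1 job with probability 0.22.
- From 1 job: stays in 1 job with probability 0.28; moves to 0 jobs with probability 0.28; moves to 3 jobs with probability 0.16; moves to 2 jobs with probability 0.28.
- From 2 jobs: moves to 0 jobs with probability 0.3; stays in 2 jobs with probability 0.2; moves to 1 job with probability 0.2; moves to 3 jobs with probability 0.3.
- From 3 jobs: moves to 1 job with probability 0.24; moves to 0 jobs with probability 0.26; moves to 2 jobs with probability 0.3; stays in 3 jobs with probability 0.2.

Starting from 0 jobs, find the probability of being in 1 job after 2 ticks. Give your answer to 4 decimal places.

0.2272

Propagate the distribution vector 2 ticks from 0 jobs.
After 0 ticks: (1.0000, 0.0000, 0.0000, 0.0000)
After 1 tick: (0.2400, 0.2200, 0.4200, 0.1200)
After 2 ticks: (0.2764, 0.2272, 0.2824, 0.2140)
P(in 1 job after 2 ticks) = 0.2272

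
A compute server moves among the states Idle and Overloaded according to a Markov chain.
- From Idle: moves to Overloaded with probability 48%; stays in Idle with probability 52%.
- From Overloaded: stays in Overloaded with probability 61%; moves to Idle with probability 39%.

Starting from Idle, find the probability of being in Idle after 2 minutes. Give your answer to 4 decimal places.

Sum over the intermediate state after 1 minute:
P = P(Idle→Idle)·P(Idle→Idle) + P(Idle→Overloaded)·P(Overloaded→Idle)
  = 0.52×0.52 + 0.48×0.39
  = 0.2704 + 0.1872 = 0.4576

0.4576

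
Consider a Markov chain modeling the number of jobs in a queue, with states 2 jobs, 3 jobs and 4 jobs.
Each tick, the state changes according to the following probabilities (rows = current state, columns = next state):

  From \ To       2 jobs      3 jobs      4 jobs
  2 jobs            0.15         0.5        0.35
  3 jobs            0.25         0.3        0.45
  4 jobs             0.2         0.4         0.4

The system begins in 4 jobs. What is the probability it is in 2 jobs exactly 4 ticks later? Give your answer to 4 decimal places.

0.2087

Propagate the distribution vector 4 ticks from 4 jobs.
After 0 ticks: (0.0000, 0.0000, 1.0000)
After 1 tick: (0.2000, 0.4000, 0.4000)
After 2 ticks: (0.2100, 0.3800, 0.4100)
After 3 ticks: (0.2085, 0.3830, 0.4085)
After 4 ticks: (0.2087, 0.3826, 0.4087)
P(in 2 jobs after 4 ticks) = 0.2087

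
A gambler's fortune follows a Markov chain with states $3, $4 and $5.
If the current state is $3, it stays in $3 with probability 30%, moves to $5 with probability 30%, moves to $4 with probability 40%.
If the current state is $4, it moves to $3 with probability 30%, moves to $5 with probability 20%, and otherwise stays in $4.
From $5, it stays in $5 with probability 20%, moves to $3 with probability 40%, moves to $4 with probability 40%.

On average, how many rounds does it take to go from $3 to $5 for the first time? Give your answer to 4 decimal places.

Let t(s) be the expected number of rounds to first reach $5 from state s, with t($5) = 0. Conditioning on the first round:
t($3) = 1 + 0.3·t($3) + 0.4·t($4)
t($4) = 1 + 0.3·t($3) + 0.5·t($4)
Solving: t($3) = 3.9130, t($4) = 4.3478.
Expected rounds from $3 to $5: 3.9130.

3.9130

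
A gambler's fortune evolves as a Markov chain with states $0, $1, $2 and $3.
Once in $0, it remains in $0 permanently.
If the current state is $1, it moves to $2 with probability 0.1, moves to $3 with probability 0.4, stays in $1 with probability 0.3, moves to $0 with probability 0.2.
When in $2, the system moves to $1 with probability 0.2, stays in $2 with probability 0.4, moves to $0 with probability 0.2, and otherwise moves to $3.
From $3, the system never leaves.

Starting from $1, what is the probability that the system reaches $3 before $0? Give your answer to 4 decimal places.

Let h(s) be the probability of absorption at $3 starting from transient state s. Then h($3) = 1 and h($0) = 0. By first-step analysis:
h($1) = 0.2·0 + 0.3·h($1) + 0.1·h($2) + 0.4·1
h($2) = 0.2·0 + 0.2·h($1) + 0.4·h($2) + 0.2·1
Solving: h($1) = 0.6500, h($2) = 0.5500.
Starting from $1, the probability is 0.6500.

0.6500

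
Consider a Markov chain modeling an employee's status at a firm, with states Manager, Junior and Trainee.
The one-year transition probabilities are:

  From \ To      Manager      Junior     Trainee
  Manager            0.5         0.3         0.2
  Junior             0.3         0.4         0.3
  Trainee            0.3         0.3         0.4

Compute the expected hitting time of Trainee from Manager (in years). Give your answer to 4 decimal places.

4.2857

Let t(s) be the expected number of years to first reach Trainee from state s, with t(Trainee) = 0. Conditioning on the first year:
t(Manager) = 1 + 0.5·t(Manager) + 0.3·t(Junior)
t(Junior) = 1 + 0.3·t(Manager) + 0.4·t(Junior)
Solving: t(Manager) = 4.2857, t(Junior) = 3.8095.
Expected years from Manager to Trainee: 4.2857.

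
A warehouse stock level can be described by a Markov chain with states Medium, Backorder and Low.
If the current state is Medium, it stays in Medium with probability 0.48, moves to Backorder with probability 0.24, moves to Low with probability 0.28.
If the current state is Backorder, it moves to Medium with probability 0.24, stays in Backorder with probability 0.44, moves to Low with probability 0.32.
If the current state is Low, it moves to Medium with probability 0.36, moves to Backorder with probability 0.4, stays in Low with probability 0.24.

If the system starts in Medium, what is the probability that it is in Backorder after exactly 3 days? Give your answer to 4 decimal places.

0.3511

Propagate the distribution vector 3 days from Medium.
After 0 days: (1.0000, 0.0000, 0.0000)
After 1 day: (0.4800, 0.2400, 0.2800)
After 2 days: (0.3888, 0.3328, 0.2784)
After 3 days: (0.3667, 0.3511, 0.2822)
P(in Backorder after 3 days) = 0.3511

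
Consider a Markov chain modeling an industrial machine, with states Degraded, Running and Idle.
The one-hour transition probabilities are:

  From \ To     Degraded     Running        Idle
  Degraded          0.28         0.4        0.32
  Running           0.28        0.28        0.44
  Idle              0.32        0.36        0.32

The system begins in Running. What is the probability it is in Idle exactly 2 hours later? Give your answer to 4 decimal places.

0.3536

Sum over the intermediate state after 1 hour:
P = P(Running→Degraded)·P(Degraded→Idle) + P(Running→Running)·P(Running→Idle) + P(Running→Idle)·P(Idle→Idle)
  = 0.28×0.32 + 0.28×0.44 + 0.44×0.32
  = 0.0896 + 0.1232 + 0.1408 = 0.3536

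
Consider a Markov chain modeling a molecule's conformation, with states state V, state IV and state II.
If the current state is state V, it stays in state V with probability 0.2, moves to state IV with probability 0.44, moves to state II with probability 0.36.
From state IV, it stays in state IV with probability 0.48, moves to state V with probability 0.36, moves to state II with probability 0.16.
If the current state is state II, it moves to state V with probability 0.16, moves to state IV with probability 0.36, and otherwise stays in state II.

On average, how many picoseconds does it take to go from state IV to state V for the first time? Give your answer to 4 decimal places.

Let t(s) be the expected number of picoseconds to first reach state V from state s, with t(state V) = 0. Conditioning on the first picosecond:
t(state IV) = 1 + 0.48·t(state IV) + 0.16·t(state II)
t(state II) = 1 + 0.36·t(state IV) + 0.48·t(state II)
Solving: t(state IV) = 3.1955, t(state II) = 4.1353.
Expected picoseconds from state IV to state V: 3.1955.

3.1955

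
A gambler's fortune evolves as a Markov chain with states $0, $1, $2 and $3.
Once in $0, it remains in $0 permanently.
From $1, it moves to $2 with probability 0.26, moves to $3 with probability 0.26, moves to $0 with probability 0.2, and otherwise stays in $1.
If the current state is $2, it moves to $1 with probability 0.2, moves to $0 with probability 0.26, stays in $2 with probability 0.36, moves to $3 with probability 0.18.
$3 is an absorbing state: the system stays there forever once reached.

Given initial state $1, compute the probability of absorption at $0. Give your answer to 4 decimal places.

Let h(s) be the probability of absorption at $0 starting from transient state s. Then h($0) = 1 and h($3) = 0. By first-step analysis:
h($1) = 0.2·1 + 0.28·h($1) + 0.26·h($2) + 0.26·0
h($2) = 0.26·1 + 0.2·h($1) + 0.36·h($2) + 0.18·0
Solving: h($1) = 0.4785, h($2) = 0.5558.
Starting from $1, the probability is 0.4785.

0.4785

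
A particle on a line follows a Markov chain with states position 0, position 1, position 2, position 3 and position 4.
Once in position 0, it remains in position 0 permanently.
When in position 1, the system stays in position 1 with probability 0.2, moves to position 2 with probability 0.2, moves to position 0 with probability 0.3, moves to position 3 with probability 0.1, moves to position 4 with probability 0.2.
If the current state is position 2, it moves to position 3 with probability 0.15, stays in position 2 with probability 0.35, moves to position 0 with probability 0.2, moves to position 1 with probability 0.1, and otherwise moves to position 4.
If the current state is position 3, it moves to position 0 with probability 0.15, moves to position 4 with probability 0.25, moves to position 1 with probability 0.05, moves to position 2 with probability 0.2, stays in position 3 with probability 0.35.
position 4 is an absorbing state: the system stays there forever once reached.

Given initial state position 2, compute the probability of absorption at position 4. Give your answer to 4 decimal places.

0.5098

Let h(s) be the probability of absorption at position 4 starting from transient state s. Then h(position 4) = 1 and h(position 0) = 0. By first-step analysis:
h(position 1) = 0.3·0 + 0.2·h(position 1) + 0.2·h(position 2) + 0.1·h(position 3) + 0.2·1
h(position 2) = 0.2·0 + 0.1·h(position 1) + 0.35·h(position 2) + 0.15·h(position 3) + 0.2·1
h(position 3) = 0.15·0 + 0.05·h(position 1) + 0.2·h(position 2) + 0.35·h(position 3) + 0.25·1
Solving: h(position 1) = 0.4494, h(position 2) = 0.5098, h(position 3) = 0.5760.
Starting from position 2, the probability is 0.5098.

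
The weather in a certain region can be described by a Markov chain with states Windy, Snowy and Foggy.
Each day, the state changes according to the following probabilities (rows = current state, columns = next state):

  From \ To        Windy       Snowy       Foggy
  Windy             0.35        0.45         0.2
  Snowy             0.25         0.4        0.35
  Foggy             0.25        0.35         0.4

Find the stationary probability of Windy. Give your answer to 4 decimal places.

0.2778

Let the stationary distribution be π with π = πP and π_1 + π_2 + π_3 = 1.
π_1 = 0.35·π_1 + 0.25·π_2 + 0.25·π_3
π_2 = 0.45·π_1 + 0.4·π_2 + 0.35·π_3
Solving with the normalization constraint gives π = (0.2778, 0.3977, 0.3246).
So the stationary probability of Windy is 0.2778.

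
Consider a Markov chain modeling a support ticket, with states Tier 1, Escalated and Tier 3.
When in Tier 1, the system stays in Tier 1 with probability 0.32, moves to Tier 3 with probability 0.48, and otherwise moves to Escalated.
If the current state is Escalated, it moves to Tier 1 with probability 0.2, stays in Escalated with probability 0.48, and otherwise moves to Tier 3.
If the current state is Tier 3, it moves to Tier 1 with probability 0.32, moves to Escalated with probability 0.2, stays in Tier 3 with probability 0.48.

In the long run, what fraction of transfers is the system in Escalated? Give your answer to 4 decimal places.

Let the stationary distribution be π with π = πP and π_1 + π_2 + π_3 = 1.
π_1 = 0.32·π_1 + 0.2·π_2 + 0.32·π_3
π_2 = 0.2·π_1 + 0.48·π_2 + 0.2·π_3
Solving with the normalization constraint gives π = (0.2867, 0.2778, 0.4356).
So the stationary probability of Escalated is 0.2778.

0.2778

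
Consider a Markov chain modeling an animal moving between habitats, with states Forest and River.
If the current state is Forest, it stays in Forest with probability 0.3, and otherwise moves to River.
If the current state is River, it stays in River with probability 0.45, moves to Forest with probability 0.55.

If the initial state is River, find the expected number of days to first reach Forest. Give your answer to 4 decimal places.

1.8182

Let t(s) be the expected number of days to first reach Forest from state s, with t(Forest) = 0. Conditioning on the first day:
t(River) = 1 + 0.45·t(River)
Solving: t(River) = 1.8182.
Expected days from River to Forest: 1.8182.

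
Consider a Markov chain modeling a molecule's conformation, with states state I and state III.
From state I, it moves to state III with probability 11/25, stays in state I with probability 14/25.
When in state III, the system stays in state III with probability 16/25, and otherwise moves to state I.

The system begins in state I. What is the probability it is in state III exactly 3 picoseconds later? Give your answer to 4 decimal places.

0.5456

Propagate the distribution vector 3 picoseconds from state I.
After 0 picoseconds: (1.0000, 0.0000)
After 1 picosecond: (0.5600, 0.4400)
After 2 picoseconds: (0.4720, 0.5280)
After 3 picoseconds: (0.4544, 0.5456)
P(in state III after 3 picoseconds) = 0.5456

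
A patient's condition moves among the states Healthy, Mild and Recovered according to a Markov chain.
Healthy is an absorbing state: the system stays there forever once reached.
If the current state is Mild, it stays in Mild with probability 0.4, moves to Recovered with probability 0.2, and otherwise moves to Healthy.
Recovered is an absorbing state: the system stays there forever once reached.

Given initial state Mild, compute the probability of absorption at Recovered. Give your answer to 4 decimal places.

Let h(s) be the probability of absorption at Recovered starting from transient state s. Then h(Recovered) = 1 and h(Healthy) = 0. By first-step analysis:
h(Mild) = 0.4·0 + 0.4·h(Mild) + 0.2·1
Solving: h(Mild) = 0.3333.
Starting from Mild, the probability is 0.3333.

0.3333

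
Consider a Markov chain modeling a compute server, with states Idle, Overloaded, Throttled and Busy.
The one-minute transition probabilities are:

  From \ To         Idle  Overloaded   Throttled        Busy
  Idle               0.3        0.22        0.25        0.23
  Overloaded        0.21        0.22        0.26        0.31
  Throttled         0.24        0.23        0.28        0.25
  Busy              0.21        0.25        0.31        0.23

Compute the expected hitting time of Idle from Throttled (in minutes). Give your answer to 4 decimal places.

4.4395

Let t(s) be the expected number of minutes to first reach Idle from state s, with t(Idle) = 0. Conditioning on the first minute:
t(Overloaded) = 1 + 0.22·t(Overloaded) + 0.26·t(Throttled) + 0.31·t(Busy)
t(Throttled) = 1 + 0.23·t(Overloaded) + 0.28·t(Throttled) + 0.25·t(Busy)
t(Busy) = 1 + 0.25·t(Overloaded) + 0.31·t(Throttled) + 0.23·t(Busy)
Solving: t(Overloaded) = 4.5793, t(Throttled) = 4.4395, t(Busy) = 4.5728.
Expected minutes from Throttled to Idle: 4.4395.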